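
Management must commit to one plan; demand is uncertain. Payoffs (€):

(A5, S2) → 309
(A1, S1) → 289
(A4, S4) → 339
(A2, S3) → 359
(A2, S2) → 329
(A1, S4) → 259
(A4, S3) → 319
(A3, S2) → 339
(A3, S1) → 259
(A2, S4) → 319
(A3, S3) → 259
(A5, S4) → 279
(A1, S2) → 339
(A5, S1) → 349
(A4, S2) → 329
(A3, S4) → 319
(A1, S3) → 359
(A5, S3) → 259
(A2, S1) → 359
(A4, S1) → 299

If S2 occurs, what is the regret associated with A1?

0

Best payoff under S2 is 339.
Regret = 339 − 339 = 0.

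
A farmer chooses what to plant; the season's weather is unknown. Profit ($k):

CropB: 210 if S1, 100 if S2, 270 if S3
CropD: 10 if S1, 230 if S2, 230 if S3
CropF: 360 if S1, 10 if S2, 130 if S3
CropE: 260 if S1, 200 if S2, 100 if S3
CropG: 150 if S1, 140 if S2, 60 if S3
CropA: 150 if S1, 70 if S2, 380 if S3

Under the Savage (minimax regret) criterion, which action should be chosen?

Column bests: S1=360, S2=230, S3=380.
CropB regrets: 150, 130, 110 → max 150
CropD regrets: 350, 0, 150 → max 350
CropF regrets: 0, 220, 250 → max 250
CropE regrets: 100, 30, 280 → max 280
CropG regrets: 210, 90, 320 → max 320
CropA regrets: 210, 160, 0 → max 210
Smallest max regret = 150 → CropB.

CropB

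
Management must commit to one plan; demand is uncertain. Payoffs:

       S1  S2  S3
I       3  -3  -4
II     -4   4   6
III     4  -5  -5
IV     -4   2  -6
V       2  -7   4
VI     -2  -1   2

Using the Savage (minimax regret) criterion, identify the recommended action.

VI

Column bests: S1=4, S2=4, S3=6.
I regrets: 1, 7, 10 → max 10
II regrets: 8, 0, 0 → max 8
III regrets: 0, 9, 11 → max 11
IV regrets: 8, 2, 12 → max 12
V regrets: 2, 11, 2 → max 11
VI regrets: 6, 5, 4 → max 6
Smallest max regret = 6 → VI.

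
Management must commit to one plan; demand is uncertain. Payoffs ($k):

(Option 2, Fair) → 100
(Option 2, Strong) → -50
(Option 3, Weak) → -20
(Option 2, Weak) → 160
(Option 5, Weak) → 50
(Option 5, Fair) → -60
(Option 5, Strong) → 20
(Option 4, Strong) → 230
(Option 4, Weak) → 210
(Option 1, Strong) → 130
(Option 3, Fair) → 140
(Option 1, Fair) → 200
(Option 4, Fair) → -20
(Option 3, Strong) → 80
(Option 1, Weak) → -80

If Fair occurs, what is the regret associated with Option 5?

260

Best payoff under Fair is 200.
Regret = 200 − (-60) = 260.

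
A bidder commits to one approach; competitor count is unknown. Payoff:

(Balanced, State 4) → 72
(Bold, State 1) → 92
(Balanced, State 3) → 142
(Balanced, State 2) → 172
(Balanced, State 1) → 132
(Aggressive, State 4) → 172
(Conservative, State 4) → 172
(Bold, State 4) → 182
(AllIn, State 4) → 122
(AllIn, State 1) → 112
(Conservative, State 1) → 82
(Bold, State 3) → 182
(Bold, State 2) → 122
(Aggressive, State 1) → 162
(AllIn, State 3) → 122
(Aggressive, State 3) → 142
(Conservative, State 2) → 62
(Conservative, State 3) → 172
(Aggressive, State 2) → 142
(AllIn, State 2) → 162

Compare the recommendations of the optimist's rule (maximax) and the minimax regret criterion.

Row maxima: Conservative=172, Balanced=172, Aggressive=172, Bold=182, AllIn=162
Best best-case = 182 → Bold.
Column bests: State 1=162, State 2=172, State 3=182, State 4=182.
Conservative regrets: 80, 110, 10, 10 → max 110
Balanced regrets: 30, 0, 40, 110 → max 110
Aggressive regrets: 0, 30, 40, 10 → max 40
Bold regrets: 70, 50, 0, 0 → max 70
AllIn regrets: 50, 10, 60, 60 → max 60
Smallest max regret = 40 → Aggressive.

maximax → Bold; minimax regret → Aggressive (disagree)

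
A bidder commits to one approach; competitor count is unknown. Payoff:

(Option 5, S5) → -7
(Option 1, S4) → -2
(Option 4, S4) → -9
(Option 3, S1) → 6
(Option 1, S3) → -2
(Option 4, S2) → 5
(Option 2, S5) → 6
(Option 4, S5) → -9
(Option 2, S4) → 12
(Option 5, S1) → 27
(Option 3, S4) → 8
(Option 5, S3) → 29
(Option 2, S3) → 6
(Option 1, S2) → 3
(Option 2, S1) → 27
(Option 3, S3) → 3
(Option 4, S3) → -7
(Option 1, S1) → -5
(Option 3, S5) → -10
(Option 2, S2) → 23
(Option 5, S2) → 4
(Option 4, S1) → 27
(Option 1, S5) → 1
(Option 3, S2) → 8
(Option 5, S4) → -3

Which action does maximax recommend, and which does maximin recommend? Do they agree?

Row maxima: Option 1=3, Option 2=27, Option 3=8, Option 4=27, Option 5=29
Best best-case = 29 → Option 5.
Row minima: Option 1=-5, Option 2=6, Option 3=-10, Option 4=-9, Option 5=-7
Best worst-case = 6 → Option 2.

maximax → Option 5; maximin → Option 2 (disagree)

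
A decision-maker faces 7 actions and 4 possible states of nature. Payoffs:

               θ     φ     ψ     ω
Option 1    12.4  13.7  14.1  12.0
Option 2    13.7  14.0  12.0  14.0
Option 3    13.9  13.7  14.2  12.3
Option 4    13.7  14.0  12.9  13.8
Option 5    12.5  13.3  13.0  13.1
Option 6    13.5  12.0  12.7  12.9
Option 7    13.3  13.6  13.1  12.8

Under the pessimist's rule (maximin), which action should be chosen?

Option 4

Row minima: Option 1=12.0, Option 2=12.0, Option 3=12.3, Option 4=12.9, Option 5=12.5, Option 6=12.0, Option 7=12.8
Best worst-case = 12.9 → Option 4.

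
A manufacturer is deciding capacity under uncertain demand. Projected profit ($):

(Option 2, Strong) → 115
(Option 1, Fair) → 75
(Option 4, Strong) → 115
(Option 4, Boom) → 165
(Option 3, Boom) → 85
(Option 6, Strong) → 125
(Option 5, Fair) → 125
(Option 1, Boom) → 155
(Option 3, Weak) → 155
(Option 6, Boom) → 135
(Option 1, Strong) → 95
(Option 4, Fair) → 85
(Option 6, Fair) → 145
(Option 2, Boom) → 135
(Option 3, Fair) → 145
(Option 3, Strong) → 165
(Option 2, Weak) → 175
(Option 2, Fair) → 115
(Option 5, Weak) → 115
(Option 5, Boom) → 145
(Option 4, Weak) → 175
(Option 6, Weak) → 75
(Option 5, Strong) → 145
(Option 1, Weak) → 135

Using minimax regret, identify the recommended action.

Option 2

Column bests: Weak=175, Fair=145, Strong=165, Boom=165.
Option 1 regrets: 40, 70, 70, 10 → max 70
Option 2 regrets: 0, 30, 50, 30 → max 50
Option 3 regrets: 20, 0, 0, 80 → max 80
Option 4 regrets: 0, 60, 50, 0 → max 60
Option 5 regrets: 60, 20, 20, 20 → max 60
Option 6 regrets: 100, 0, 40, 30 → max 100
Smallest max regret = 50 → Option 2.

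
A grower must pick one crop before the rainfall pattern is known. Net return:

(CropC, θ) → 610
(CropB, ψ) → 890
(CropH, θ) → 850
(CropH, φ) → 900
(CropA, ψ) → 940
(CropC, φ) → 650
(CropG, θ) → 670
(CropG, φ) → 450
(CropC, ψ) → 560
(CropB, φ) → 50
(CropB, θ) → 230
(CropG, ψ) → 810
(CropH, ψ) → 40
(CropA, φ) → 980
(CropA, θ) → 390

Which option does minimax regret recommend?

Column bests: θ=850, φ=980, ψ=940.
CropC regrets: 240, 330, 380 → max 380
CropB regrets: 620, 930, 50 → max 930
CropH regrets: 0, 80, 900 → max 900
CropG regrets: 180, 530, 130 → max 530
CropA regrets: 460, 0, 0 → max 460
Smallest max regret = 380 → CropC.

CropC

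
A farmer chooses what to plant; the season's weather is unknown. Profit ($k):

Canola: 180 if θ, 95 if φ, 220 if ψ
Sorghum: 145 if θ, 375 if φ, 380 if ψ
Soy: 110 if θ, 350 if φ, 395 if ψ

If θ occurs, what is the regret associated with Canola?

Best payoff under θ is 180.
Regret = 180 − 180 = 0.

0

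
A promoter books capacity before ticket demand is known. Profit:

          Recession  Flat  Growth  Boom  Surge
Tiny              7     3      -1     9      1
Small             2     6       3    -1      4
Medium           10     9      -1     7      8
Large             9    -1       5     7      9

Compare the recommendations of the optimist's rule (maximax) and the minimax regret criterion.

Row maxima: Tiny=9, Small=6, Medium=10, Large=9
Best best-case = 10 → Medium.
Column bests: Recession=10, Flat=9, Growth=5, Boom=9, Surge=9.
Tiny regrets: 3, 6, 6, 0, 8 → max 8
Small regrets: 8, 3, 2, 10, 5 → max 10
Medium regrets: 0, 0, 6, 2, 1 → max 6
Large regrets: 1, 10, 0, 2, 0 → max 10
Smallest max regret = 6 → Medium.

maximax → Medium; minimax regret → Medium (agree)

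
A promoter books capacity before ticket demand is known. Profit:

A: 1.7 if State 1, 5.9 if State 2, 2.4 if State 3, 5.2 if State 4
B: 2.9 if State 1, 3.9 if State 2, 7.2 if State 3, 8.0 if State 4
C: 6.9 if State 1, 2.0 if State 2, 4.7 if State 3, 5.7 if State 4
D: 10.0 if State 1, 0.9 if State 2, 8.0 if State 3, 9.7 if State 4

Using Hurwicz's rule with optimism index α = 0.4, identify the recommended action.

B

A: 0.4·5.9 + 0.6·1.7 = 3.38
B: 0.4·8.0 + 0.6·2.9 = 4.94
C: 0.4·6.9 + 0.6·2.0 = 3.96
D: 0.4·10.0 + 0.6·0.9 = 4.54
Highest Hurwicz score = 4.94 → B.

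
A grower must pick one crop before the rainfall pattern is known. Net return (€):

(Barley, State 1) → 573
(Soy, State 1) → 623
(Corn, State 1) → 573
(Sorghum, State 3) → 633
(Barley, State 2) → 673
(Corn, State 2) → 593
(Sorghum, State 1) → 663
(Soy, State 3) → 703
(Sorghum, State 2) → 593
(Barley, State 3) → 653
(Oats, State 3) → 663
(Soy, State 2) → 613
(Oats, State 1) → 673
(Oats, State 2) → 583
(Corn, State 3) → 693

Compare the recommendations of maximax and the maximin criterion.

maximax → Soy; maximin → Soy (agree)

Row maxima: Sorghum=663, Barley=673, Oats=673, Soy=703, Corn=693
Best best-case = 703 → Soy.
Row minima: Sorghum=593, Barley=573, Oats=583, Soy=613, Corn=573
Best worst-case = 613 → Soy.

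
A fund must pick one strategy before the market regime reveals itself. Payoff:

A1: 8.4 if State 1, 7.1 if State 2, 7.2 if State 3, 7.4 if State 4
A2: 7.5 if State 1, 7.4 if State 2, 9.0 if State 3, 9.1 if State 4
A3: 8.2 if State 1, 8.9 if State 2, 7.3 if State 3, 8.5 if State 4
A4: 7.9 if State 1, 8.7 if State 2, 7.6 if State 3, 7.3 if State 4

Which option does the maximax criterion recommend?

Row maxima: A1=8.4, A2=9.1, A3=8.9, A4=8.7
Best best-case = 9.1 → A2.

A2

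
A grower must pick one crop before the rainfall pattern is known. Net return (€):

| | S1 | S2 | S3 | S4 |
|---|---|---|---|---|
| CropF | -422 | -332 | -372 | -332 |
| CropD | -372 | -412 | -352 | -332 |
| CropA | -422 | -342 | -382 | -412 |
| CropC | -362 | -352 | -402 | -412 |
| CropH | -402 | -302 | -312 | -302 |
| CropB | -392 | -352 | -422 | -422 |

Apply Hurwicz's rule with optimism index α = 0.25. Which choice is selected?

CropF: 0.25·(-332) + 0.75·(-422) = -399.5
CropD: 0.25·(-332) + 0.75·(-412) = -392
CropA: 0.25·(-342) + 0.75·(-422) = -402
CropC: 0.25·(-352) + 0.75·(-412) = -397
CropH: 0.25·(-302) + 0.75·(-402) = -377
CropB: 0.25·(-352) + 0.75·(-422) = -404.5
Highest Hurwicz score = -377 → CropH.

CropH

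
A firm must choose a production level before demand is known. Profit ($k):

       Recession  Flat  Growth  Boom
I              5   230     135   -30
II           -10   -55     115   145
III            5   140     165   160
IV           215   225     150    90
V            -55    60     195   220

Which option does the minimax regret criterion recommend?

IV

Column bests: Recession=215, Flat=230, Growth=195, Boom=220.
I regrets: 210, 0, 60, 250 → max 250
II regrets: 225, 285, 80, 75 → max 285
III regrets: 210, 90, 30, 60 → max 210
IV regrets: 0, 5, 45, 130 → max 130
V regrets: 270, 170, 0, 0 → max 270
Smallest max regret = 130 → IV.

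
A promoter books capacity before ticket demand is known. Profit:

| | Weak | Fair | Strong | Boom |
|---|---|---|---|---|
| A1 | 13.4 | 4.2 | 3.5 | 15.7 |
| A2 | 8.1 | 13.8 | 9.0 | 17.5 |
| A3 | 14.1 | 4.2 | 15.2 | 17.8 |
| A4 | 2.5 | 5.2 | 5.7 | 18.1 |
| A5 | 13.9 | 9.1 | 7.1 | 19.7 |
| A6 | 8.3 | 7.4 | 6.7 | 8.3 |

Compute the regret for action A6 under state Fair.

Best payoff under Fair is 13.8.
Regret = 13.8 − 7.4 = 6.4.

6.4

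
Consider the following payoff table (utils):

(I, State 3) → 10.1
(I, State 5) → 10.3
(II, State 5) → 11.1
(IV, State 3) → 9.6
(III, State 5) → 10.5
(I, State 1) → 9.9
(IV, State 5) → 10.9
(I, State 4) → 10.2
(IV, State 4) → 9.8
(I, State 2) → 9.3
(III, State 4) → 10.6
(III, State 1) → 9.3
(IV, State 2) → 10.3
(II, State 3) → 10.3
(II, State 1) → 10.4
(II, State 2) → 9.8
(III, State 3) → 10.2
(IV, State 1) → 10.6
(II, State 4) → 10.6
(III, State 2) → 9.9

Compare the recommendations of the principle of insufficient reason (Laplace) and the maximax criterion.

Row averages: I=9.96, II=10.44, III=10.1, IV=10.24
Highest average = 10.44 → II.
Row maxima: I=10.3, II=11.1, III=10.6, IV=10.9
Best best-case = 11.1 → II.

laplace → II; maximax → II (agree)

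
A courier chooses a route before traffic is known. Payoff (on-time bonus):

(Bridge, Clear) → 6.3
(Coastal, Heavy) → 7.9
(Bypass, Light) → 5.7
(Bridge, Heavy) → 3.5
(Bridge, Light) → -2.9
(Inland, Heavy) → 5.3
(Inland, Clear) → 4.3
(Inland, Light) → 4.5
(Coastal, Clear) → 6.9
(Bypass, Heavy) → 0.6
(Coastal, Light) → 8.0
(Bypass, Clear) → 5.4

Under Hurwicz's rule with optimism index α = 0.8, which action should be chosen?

Coastal: 0.8·8.0 + 0.2·6.9 = 7.78
Bypass: 0.8·5.7 + 0.2·0.6 = 4.68
Inland: 0.8·5.3 + 0.2·4.3 = 5.1
Bridge: 0.8·6.3 + 0.2·(-2.9) = 4.46
Highest Hurwicz score = 7.78 → Coastal.

Coastal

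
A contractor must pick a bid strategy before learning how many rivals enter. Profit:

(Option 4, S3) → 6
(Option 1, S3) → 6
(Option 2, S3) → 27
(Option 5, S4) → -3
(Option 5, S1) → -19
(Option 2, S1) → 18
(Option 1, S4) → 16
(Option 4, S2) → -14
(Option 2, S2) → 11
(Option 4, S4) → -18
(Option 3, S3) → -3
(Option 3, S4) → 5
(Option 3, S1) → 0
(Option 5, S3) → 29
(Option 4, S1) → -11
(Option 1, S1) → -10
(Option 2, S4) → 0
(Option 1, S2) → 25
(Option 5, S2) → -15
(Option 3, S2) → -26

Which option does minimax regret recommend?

Column bests: S1=18, S2=25, S3=29, S4=16.
Option 1 regrets: 28, 0, 23, 0 → max 28
Option 2 regrets: 0, 14, 2, 16 → max 16
Option 3 regrets: 18, 51, 32, 11 → max 51
Option 4 regrets: 29, 39, 23, 34 → max 39
Option 5 regrets: 37, 40, 0, 19 → max 40
Smallest max regret = 16 → Option 2.

Option 2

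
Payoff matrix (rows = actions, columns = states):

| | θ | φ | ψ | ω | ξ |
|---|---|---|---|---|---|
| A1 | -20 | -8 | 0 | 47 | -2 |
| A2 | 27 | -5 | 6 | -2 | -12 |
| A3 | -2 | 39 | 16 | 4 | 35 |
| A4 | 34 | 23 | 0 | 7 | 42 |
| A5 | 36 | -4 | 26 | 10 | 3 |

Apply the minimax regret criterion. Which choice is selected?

Column bests: θ=36, φ=39, ψ=26, ω=47, ξ=42.
A1 regrets: 56, 47, 26, 0, 44 → max 56
A2 regrets: 9, 44, 20, 49, 54 → max 54
A3 regrets: 38, 0, 10, 43, 7 → max 43
A4 regrets: 2, 16, 26, 40, 0 → max 40
A5 regrets: 0, 43, 0, 37, 39 → max 43
Smallest max regret = 40 → A4.

A4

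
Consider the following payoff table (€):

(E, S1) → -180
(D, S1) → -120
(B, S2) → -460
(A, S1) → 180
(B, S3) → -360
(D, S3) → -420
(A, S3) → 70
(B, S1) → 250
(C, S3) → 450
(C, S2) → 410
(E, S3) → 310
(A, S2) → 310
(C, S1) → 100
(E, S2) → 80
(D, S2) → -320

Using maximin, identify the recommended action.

Row minima: A=70, B=-460, C=100, D=-420, E=-180
Best worst-case = 100 → C.

C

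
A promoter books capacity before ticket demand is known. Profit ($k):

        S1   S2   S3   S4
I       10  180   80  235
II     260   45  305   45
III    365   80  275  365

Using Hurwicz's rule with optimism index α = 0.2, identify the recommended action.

III

I: 0.2·235 + 0.8·10 = 55
II: 0.2·305 + 0.8·45 = 97
III: 0.2·365 + 0.8·80 = 137
Highest Hurwicz score = 137 → III.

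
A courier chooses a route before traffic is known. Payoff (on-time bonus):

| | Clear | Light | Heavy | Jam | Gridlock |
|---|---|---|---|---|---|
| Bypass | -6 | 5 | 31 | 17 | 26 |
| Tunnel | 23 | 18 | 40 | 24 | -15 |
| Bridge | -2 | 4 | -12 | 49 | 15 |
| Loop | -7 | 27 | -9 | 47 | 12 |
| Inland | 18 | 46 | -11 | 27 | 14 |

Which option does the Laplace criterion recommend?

Row averages: Bypass=14.6, Tunnel=18, Bridge=10.8, Loop=14, Inland=18.8
Highest average = 18.8 → Inland.

Inland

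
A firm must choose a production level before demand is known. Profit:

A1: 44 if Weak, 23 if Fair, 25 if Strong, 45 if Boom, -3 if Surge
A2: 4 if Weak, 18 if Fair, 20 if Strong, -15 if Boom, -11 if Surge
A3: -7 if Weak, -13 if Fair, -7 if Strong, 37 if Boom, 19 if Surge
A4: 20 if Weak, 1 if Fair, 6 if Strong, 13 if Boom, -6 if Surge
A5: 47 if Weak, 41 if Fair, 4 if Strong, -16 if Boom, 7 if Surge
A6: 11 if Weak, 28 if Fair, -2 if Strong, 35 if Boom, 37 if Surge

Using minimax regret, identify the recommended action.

A6

Column bests: Weak=47, Fair=41, Strong=25, Boom=45, Surge=37.
A1 regrets: 3, 18, 0, 0, 40 → max 40
A2 regrets: 43, 23, 5, 60, 48 → max 60
A3 regrets: 54, 54, 32, 8, 18 → max 54
A4 regrets: 27, 40, 19, 32, 43 → max 43
A5 regrets: 0, 0, 21, 61, 30 → max 61
A6 regrets: 36, 13, 27, 10, 0 → max 36
Smallest max regret = 36 → A6.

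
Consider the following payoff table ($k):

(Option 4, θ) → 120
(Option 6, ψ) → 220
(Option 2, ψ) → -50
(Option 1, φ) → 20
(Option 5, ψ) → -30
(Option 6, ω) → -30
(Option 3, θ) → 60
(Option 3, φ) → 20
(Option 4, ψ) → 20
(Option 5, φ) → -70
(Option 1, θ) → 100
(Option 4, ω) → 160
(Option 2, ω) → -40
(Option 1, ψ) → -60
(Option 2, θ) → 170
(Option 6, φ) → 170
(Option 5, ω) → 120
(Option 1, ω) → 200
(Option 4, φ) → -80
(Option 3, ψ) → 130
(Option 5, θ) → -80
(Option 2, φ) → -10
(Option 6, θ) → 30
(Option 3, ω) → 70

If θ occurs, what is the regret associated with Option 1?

Best payoff under θ is 170.
Regret = 170 − 100 = 70.

70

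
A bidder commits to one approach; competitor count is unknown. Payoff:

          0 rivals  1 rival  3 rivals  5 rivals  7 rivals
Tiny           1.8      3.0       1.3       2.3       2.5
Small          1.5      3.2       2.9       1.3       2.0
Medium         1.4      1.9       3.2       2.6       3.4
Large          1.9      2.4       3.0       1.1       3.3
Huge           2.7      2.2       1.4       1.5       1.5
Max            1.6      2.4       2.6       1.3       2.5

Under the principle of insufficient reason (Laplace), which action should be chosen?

Medium

Row averages: Tiny=2.18, Small=2.18, Medium=2.5, Large=2.34, Huge=1.86, Max=2.08
Highest average = 2.5 → Medium.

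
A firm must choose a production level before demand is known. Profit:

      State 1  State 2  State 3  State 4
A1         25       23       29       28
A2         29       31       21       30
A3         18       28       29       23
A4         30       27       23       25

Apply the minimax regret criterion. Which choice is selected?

Column bests: State 1=30, State 2=31, State 3=29, State 4=30.
A1 regrets: 5, 8, 0, 2 → max 8
A2 regrets: 1, 0, 8, 0 → max 8
A3 regrets: 12, 3, 0, 7 → max 12
A4 regrets: 0, 4, 6, 5 → max 6
Smallest max regret = 6 → A4.

A4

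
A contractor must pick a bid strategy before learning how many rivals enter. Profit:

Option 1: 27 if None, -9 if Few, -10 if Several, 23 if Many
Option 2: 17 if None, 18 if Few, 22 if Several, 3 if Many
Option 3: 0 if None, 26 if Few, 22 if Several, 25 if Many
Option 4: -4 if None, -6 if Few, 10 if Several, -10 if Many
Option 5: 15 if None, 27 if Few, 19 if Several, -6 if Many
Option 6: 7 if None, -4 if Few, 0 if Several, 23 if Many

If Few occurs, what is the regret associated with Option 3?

1

Best payoff under Few is 27.
Regret = 27 − 26 = 1.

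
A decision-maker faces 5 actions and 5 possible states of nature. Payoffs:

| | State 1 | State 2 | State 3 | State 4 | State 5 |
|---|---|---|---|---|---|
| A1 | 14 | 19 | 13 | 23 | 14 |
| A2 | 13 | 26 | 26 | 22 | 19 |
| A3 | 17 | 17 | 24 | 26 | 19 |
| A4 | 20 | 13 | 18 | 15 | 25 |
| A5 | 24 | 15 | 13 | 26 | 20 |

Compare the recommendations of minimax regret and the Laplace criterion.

Column bests: State 1=24, State 2=26, State 3=26, State 4=26, State 5=25.
A1 regrets: 10, 7, 13, 3, 11 → max 13
A2 regrets: 11, 0, 0, 4, 6 → max 11
A3 regrets: 7, 9, 2, 0, 6 → max 9
A4 regrets: 4, 13, 8, 11, 0 → max 13
A5 regrets: 0, 11, 13, 0, 5 → max 13
Smallest max regret = 9 → A3.
Row averages: A1=16.6, A2=21.2, A3=20.6, A4=18.2, A5=19.6
Highest average = 21.2 → A2.

minimax regret → A3; laplace → A2 (disagree)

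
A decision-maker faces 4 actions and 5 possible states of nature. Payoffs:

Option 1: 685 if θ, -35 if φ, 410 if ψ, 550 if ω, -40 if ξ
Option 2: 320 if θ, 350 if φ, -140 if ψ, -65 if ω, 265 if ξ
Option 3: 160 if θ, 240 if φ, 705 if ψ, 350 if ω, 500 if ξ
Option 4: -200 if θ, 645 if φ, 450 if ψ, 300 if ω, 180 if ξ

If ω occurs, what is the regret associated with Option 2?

615

Best payoff under ω is 550.
Regret = 550 − (-65) = 615.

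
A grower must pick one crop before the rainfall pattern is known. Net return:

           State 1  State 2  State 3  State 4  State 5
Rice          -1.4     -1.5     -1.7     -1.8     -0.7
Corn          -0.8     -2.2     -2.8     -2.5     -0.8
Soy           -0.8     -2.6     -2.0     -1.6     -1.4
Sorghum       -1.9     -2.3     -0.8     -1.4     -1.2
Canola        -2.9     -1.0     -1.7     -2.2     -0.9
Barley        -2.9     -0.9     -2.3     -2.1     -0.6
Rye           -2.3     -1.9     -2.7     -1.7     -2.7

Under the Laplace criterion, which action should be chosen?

Rice

Row averages: Rice=-1.42, Corn=-1.82, Soy=-1.68, Sorghum=-1.52, Canola=-1.74, Barley=-1.76, Rye=-2.26
Highest average = -1.42 → Rice.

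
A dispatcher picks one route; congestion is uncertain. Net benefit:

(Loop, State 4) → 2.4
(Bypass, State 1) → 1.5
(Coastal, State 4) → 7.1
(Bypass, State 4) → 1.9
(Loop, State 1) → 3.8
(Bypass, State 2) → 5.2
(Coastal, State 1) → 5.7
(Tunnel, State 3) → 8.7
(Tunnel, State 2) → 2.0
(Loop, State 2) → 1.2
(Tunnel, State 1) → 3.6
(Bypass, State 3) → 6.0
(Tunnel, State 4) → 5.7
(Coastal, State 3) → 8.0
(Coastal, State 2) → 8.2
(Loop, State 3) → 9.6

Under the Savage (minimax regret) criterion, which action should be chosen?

Coastal

Column bests: State 1=5.7, State 2=8.2, State 3=9.6, State 4=7.1.
Bypass regrets: 4.2, 3.0, 3.6, 5.2 → max 5.2
Loop regrets: 1.9, 7.0, 0.0, 4.7 → max 7.0
Tunnel regrets: 2.1, 6.2, 0.9, 1.4 → max 6.2
Coastal regrets: 0.0, 0.0, 1.6, 0.0 → max 1.6
Smallest max regret = 1.6 → Coastal.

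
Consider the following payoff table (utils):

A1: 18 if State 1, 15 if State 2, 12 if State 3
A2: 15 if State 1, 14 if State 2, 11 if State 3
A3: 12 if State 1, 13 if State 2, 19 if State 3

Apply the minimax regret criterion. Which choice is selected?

Column bests: State 1=18, State 2=15, State 3=19.
A1 regrets: 0, 0, 7 → max 7
A2 regrets: 3, 1, 8 → max 8
A3 regrets: 6, 2, 0 → max 6
Smallest max regret = 6 → A3.

A3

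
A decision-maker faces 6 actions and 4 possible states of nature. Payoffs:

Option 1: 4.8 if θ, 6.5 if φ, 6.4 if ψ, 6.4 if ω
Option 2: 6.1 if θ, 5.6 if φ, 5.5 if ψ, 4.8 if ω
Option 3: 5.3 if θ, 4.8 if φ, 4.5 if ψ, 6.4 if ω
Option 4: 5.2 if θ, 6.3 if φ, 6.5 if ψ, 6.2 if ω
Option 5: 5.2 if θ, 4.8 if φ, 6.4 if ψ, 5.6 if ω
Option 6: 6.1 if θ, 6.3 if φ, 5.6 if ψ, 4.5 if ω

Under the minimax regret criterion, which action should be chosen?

Column bests: θ=6.1, φ=6.5, ψ=6.5, ω=6.4.
Option 1 regrets: 1.3, 0.0, 0.1, 0.0 → max 1.3
Option 2 regrets: 0.0, 0.9, 1.0, 1.6 → max 1.6
Option 3 regrets: 0.8, 1.7, 2.0, 0.0 → max 2.0
Option 4 regrets: 0.9, 0.2, 0.0, 0.2 → max 0.9
Option 5 regrets: 0.9, 1.7, 0.1, 0.8 → max 1.7
Option 6 regrets: 0.0, 0.2, 0.9, 1.9 → max 1.9
Smallest max regret = 0.9 → Option 4.

Option 4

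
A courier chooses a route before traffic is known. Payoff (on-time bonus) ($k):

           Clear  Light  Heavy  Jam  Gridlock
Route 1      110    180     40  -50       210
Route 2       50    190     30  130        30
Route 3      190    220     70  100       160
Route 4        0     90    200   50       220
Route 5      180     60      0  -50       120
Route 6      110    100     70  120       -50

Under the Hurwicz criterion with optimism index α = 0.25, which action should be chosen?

Route 1: 0.25·210 + 0.75·(-50) = 15
Route 2: 0.25·190 + 0.75·30 = 70
Route 3: 0.25·220 + 0.75·70 = 107.5
Route 4: 0.25·220 + 0.75·0 = 55
Route 5: 0.25·180 + 0.75·(-50) = 7.5
Route 6: 0.25·120 + 0.75·(-50) = -7.5
Highest Hurwicz score = 107.5 → Route 3.

Route 3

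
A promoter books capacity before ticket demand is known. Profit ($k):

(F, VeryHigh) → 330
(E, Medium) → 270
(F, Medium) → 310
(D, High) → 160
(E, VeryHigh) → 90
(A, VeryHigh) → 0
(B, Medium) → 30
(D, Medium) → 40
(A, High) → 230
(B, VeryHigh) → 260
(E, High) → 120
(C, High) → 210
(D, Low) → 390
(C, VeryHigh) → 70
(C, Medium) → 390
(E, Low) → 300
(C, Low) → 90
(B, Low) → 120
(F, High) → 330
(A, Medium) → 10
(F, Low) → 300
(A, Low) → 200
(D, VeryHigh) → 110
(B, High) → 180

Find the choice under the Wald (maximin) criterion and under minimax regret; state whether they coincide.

Row minima: A=0, B=30, C=70, D=40, E=90, F=300
Best worst-case = 300 → F.
Column bests: Low=390, Medium=390, High=330, VeryHigh=330.
A regrets: 190, 380, 100, 330 → max 380
B regrets: 270, 360, 150, 70 → max 360
C regrets: 300, 0, 120, 260 → max 300
D regrets: 0, 350, 170, 220 → max 350
E regrets: 90, 120, 210, 240 → max 240
F regrets: 90, 80, 0, 0 → max 90
Smallest max regret = 90 → F.

maximin → F; minimax regret → F (agree)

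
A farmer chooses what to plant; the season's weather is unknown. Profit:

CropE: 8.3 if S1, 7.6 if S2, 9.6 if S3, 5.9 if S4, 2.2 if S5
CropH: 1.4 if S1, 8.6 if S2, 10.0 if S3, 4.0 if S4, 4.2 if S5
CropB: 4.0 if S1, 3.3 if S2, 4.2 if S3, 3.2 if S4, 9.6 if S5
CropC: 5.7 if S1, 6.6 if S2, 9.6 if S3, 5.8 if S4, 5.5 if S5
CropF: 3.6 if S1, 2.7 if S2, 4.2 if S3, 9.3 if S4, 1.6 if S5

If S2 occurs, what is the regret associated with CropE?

1.0

Best payoff under S2 is 8.6.
Regret = 8.6 − 7.6 = 1.0.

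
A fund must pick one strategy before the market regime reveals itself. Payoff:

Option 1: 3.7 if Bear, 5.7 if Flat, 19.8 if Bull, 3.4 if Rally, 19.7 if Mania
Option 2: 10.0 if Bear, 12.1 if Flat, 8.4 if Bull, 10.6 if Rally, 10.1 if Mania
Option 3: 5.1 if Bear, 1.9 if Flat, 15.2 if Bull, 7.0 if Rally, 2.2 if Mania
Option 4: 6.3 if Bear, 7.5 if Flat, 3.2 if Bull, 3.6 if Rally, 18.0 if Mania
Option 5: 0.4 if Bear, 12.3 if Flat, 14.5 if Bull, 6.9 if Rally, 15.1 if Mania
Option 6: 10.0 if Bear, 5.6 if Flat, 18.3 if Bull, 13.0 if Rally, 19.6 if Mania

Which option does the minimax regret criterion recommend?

Column bests: Bear=10.0, Flat=12.3, Bull=19.8, Rally=13.0, Mania=19.7.
Option 1 regrets: 6.3, 6.6, 0.0, 9.6, 0.0 → max 9.6
Option 2 regrets: 0.0, 0.2, 11.4, 2.4, 9.6 → max 11.4
Option 3 regrets: 4.9, 10.4, 4.6, 6.0, 17.5 → max 17.5
Option 4 regrets: 3.7, 4.8, 16.6, 9.4, 1.7 → max 16.6
Option 5 regrets: 9.6, 0.0, 5.3, 6.1, 4.6 → max 9.6
Option 6 regrets: 0.0, 6.7, 1.5, 0.0, 0.1 → max 6.7
Smallest max regret = 6.7 → Option 6.

Option 6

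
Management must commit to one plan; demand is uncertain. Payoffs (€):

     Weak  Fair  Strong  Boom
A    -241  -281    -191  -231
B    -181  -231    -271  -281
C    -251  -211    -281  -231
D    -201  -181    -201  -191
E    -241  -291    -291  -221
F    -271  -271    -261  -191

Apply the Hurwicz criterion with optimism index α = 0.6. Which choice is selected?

A: 0.6·(-191) + 0.4·(-281) = -227
B: 0.6·(-181) + 0.4·(-281) = -221
C: 0.6·(-211) + 0.4·(-281) = -239
D: 0.6·(-181) + 0.4·(-201) = -189
E: 0.6·(-221) + 0.4·(-291) = -249
F: 0.6·(-191) + 0.4·(-271) = -223
Highest Hurwicz score = -189 → D.

D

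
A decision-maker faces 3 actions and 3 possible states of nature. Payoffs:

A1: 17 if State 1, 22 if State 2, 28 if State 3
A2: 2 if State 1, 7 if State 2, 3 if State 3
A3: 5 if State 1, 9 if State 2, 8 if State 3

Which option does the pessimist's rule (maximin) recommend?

A1

Row minima: A1=17, A2=2, A3=5
Best worst-case = 17 → A1.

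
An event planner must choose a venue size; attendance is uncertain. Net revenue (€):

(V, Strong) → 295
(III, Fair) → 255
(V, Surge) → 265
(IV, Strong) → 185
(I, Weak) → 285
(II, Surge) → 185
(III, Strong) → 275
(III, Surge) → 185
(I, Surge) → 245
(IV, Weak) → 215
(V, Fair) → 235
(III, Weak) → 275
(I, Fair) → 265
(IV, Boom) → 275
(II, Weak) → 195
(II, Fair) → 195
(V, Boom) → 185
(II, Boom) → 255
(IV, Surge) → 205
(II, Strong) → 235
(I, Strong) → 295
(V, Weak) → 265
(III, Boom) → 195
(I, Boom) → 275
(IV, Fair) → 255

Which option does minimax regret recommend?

I

Column bests: Weak=285, Fair=265, Strong=295, Boom=275, Surge=265.
I regrets: 0, 0, 0, 0, 20 → max 20
II regrets: 90, 70, 60, 20, 80 → max 90
III regrets: 10, 10, 20, 80, 80 → max 80
IV regrets: 70, 10, 110, 0, 60 → max 110
V regrets: 20, 30, 0, 90, 0 → max 90
Smallest max regret = 20 → I.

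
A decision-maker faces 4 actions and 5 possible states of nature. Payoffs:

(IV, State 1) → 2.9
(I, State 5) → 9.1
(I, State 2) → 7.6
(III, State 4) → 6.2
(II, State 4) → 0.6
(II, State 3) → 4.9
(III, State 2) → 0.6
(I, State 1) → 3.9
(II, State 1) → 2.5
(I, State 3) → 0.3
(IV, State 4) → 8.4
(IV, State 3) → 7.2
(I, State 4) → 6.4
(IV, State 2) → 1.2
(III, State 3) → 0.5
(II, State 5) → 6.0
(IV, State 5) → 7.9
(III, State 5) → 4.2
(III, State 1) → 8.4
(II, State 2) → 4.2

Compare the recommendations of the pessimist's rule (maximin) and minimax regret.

maximin → IV; minimax regret → IV (agree)

Row minima: I=0.3, II=0.6, III=0.5, IV=1.2
Best worst-case = 1.2 → IV.
Column bests: State 1=8.4, State 2=7.6, State 3=7.2, State 4=8.4, State 5=9.1.
I regrets: 4.5, 0.0, 6.9, 2.0, 0.0 → max 6.9
II regrets: 5.9, 3.4, 2.3, 7.8, 3.1 → max 7.8
III regrets: 0.0, 7.0, 6.7, 2.2, 4.9 → max 7.0
IV regrets: 5.5, 6.4, 0.0, 0.0, 1.2 → max 6.4
Smallest max regret = 6.4 → IV.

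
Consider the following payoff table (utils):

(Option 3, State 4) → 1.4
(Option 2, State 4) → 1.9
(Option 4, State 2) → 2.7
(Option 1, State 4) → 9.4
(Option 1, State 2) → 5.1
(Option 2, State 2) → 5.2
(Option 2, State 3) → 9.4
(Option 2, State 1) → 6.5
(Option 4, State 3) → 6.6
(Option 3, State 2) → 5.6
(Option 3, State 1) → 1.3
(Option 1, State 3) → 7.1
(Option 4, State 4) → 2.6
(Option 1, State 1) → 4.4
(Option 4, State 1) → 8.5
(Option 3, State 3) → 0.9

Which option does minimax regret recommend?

Option 1

Column bests: State 1=8.5, State 2=5.6, State 3=9.4, State 4=9.4.
Option 1 regrets: 4.1, 0.5, 2.3, 0.0 → max 4.1
Option 2 regrets: 2.0, 0.4, 0.0, 7.5 → max 7.5
Option 3 regrets: 7.2, 0.0, 8.5, 8.0 → max 8.5
Option 4 regrets: 0.0, 2.9, 2.8, 6.8 → max 6.8
Smallest max regret = 4.1 → Option 1.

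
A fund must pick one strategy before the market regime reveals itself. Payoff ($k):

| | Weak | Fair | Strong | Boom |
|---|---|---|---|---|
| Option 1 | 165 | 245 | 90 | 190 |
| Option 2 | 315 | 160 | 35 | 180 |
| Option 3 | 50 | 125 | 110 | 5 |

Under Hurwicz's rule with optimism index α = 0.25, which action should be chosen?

Option 1: 0.25·245 + 0.75·90 = 128.75
Option 2: 0.25·315 + 0.75·35 = 105
Option 3: 0.25·125 + 0.75·5 = 35
Highest Hurwicz score = 128.75 → Option 1.

Option 1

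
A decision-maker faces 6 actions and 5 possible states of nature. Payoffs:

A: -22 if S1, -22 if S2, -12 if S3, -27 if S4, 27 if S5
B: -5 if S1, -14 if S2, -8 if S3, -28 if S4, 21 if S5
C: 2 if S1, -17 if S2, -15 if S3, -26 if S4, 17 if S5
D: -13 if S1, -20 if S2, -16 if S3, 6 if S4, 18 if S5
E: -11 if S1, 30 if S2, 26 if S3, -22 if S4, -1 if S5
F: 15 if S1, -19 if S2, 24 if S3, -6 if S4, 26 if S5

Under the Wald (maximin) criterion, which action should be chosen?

Row minima: A=-27, B=-28, C=-26, D=-20, E=-22, F=-19
Best worst-case = -19 → F.

F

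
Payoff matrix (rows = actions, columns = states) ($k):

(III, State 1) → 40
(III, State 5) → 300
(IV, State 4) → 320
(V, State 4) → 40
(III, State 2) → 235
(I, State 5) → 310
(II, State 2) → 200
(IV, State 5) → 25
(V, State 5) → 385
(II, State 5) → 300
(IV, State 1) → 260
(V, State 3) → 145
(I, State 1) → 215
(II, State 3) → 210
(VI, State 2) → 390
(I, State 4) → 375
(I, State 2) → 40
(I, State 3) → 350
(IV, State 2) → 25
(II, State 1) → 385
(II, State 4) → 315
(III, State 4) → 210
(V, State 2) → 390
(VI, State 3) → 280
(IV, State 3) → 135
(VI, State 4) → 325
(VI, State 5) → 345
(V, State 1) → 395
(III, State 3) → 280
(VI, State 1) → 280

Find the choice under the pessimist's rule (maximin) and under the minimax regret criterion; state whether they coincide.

maximin → VI; minimax regret → VI (agree)

Row minima: I=40, II=200, III=40, IV=25, V=40, VI=280
Best worst-case = 280 → VI.
Column bests: State 1=395, State 2=390, State 3=350, State 4=375, State 5=385.
I regrets: 180, 350, 0, 0, 75 → max 350
II regrets: 10, 190, 140, 60, 85 → max 190
III regrets: 355, 155, 70, 165, 85 → max 355
IV regrets: 135, 365, 215, 55, 360 → max 365
V regrets: 0, 0, 205, 335, 0 → max 335
VI regrets: 115, 0, 70, 50, 40 → max 115
Smallest max regret = 115 → VI.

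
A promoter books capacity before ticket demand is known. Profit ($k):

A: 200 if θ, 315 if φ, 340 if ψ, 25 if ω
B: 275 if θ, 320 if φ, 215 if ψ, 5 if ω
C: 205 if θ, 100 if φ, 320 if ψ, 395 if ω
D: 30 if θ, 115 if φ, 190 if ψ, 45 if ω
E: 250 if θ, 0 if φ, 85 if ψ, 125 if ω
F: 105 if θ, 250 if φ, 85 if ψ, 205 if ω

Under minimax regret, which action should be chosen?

C

Column bests: θ=275, φ=320, ψ=340, ω=395.
A regrets: 75, 5, 0, 370 → max 370
B regrets: 0, 0, 125, 390 → max 390
C regrets: 70, 220, 20, 0 → max 220
D regrets: 245, 205, 150, 350 → max 350
E regrets: 25, 320, 255, 270 → max 320
F regrets: 170, 70, 255, 190 → max 255
Smallest max regret = 220 → C.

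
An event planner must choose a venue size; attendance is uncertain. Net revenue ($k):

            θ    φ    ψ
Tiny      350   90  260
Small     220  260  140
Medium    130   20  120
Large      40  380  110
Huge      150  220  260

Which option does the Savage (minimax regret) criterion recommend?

Small

Column bests: θ=350, φ=380, ψ=260.
Tiny regrets: 0, 290, 0 → max 290
Small regrets: 130, 120, 120 → max 130
Medium regrets: 220, 360, 140 → max 360
Large regrets: 310, 0, 150 → max 310
Huge regrets: 200, 160, 0 → max 200
Smallest max regret = 130 → Small.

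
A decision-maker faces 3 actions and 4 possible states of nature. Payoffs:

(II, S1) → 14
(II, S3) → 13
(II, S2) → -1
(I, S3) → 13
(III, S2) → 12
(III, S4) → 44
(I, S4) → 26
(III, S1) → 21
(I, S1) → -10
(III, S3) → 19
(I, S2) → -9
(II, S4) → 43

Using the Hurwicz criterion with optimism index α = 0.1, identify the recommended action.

III

I: 0.1·26 + 0.9·(-10) = -6.4
II: 0.1·43 + 0.9·(-1) = 3.4
III: 0.1·44 + 0.9·12 = 15.2
Highest Hurwicz score = 15.2 → III.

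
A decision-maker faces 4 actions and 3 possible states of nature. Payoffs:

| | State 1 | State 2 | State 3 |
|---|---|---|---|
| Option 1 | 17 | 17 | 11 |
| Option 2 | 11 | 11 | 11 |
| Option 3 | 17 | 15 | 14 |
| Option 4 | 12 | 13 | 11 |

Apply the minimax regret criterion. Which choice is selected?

Column bests: State 1=17, State 2=17, State 3=14.
Option 1 regrets: 0, 0, 3 → max 3
Option 2 regrets: 6, 6, 3 → max 6
Option 3 regrets: 0, 2, 0 → max 2
Option 4 regrets: 5, 4, 3 → max 5
Smallest max regret = 2 → Option 3.

Option 3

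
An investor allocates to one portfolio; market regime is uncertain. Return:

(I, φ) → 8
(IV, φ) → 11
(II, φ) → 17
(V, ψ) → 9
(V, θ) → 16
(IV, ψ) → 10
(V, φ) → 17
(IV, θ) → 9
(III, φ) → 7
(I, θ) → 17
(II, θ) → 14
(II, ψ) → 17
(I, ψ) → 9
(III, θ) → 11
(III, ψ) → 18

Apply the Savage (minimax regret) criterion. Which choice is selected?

Column bests: θ=17, φ=17, ψ=18.
I regrets: 0, 9, 9 → max 9
II regrets: 3, 0, 1 → max 3
III regrets: 6, 10, 0 → max 10
IV regrets: 8, 6, 8 → max 8
V regrets: 1, 0, 9 → max 9
Smallest max regret = 3 → II.

II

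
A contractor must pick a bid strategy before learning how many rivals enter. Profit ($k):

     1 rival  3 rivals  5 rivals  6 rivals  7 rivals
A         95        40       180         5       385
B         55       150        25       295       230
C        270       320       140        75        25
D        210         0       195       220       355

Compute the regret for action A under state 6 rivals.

290

Best payoff under 6 rivals is 295.
Regret = 295 − 5 = 290.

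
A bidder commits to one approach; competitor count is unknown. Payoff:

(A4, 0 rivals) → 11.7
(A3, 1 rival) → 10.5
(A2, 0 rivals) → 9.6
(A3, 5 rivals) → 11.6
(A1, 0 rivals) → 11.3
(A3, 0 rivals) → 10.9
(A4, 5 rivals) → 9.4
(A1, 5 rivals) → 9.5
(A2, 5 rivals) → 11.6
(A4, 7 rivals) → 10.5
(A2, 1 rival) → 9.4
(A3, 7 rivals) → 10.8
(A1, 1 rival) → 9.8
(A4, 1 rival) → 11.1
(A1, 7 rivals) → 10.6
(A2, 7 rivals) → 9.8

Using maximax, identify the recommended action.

A4

Row maxima: A1=11.3, A2=11.6, A3=11.6, A4=11.7
Best best-case = 11.7 → A4.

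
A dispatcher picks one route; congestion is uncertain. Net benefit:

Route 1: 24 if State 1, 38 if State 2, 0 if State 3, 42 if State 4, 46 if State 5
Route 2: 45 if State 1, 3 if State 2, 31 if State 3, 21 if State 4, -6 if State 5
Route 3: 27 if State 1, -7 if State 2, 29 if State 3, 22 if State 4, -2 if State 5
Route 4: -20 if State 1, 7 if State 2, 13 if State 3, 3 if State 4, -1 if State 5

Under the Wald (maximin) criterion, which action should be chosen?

Row minima: Route 1=0, Route 2=-6, Route 3=-7, Route 4=-20
Best worst-case = 0 → Route 1.

Route 1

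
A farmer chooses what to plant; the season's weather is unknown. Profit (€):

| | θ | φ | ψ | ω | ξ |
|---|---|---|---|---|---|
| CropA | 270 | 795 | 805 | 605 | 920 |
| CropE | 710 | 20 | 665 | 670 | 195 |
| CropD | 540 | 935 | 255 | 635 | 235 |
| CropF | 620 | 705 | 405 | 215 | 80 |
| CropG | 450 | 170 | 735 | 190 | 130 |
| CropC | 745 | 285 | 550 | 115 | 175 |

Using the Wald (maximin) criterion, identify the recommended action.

Row minima: CropA=270, CropE=20, CropD=235, CropF=80, CropG=130, CropC=115
Best worst-case = 270 → CropA.

CropA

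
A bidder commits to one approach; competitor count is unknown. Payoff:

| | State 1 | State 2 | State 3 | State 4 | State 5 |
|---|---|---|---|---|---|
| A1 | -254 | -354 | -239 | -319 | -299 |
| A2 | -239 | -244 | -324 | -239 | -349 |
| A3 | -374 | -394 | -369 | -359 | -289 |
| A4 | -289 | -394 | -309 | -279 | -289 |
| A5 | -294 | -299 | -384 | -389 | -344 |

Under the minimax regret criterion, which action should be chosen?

A2

Column bests: State 1=-239, State 2=-244, State 3=-239, State 4=-239, State 5=-289.
A1 regrets: 15, 110, 0, 80, 10 → max 110
A2 regrets: 0, 0, 85, 0, 60 → max 85
A3 regrets: 135, 150, 130, 120, 0 → max 150
A4 regrets: 50, 150, 70, 40, 0 → max 150
A5 regrets: 55, 55, 145, 150, 55 → max 150
Smallest max regret = 85 → A2.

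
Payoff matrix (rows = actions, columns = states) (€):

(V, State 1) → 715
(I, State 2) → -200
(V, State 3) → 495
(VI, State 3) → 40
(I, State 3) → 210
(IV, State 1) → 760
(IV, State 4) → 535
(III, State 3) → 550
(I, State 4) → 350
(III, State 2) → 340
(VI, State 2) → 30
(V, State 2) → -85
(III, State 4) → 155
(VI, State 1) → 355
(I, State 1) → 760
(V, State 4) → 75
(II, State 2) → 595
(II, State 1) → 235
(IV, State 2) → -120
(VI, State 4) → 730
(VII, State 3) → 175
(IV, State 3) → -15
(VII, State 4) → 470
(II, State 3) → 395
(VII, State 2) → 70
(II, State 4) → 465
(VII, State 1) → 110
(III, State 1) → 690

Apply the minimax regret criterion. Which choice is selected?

Column bests: State 1=760, State 2=595, State 3=550, State 4=730.
I regrets: 0, 795, 340, 380 → max 795
II regrets: 525, 0, 155, 265 → max 525
III regrets: 70, 255, 0, 575 → max 575
IV regrets: 0, 715, 565, 195 → max 715
V regrets: 45, 680, 55, 655 → max 680
VI regrets: 405, 565, 510, 0 → max 565
VII regrets: 650, 525, 375, 260 → max 650
Smallest max regret = 525 → II.

II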